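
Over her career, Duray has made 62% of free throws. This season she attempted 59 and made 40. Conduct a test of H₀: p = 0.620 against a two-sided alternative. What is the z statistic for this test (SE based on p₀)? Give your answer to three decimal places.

p̂ = 40/59 ≈ 0.67797.
Under H₀, SE = √(0.62·0.38/59) = √(0.00399322) = 0.06319.
z = (0.67797 − 0.62)/0.06319 = 0.05797/0.06319 = 0.917.
Two-sided p-value ≈ 2·Φ(−0.917) = 0.3590.

z = 0.917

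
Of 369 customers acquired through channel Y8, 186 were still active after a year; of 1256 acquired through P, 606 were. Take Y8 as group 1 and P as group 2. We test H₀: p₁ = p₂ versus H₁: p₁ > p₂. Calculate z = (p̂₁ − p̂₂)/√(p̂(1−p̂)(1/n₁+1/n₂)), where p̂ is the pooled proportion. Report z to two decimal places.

p̂₁ = 186/369 = 0.5041, p̂₂ = 606/1256 = 0.4825.
Pooled p̂ = (186+606)/(369+1256) = 792/1625 = 0.4874.
SE = √(0.249841 × 0.00350621) = 0.0296.
z = (0.5041 − 0.4825)/0.0296 = 0.0216/0.0296 = 0.73.
p-value = P(Z > 0.729) ≈ 0.2330.

z = 0.73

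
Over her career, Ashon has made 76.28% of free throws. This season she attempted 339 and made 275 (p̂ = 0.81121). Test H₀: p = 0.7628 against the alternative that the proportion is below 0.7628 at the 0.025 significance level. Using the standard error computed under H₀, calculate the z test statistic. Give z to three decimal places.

p̂ = 275/339 = 0.811209.
Standard error under H₀: √(0.7628×0.2372/339) = 0.023103.
z = (0.811209 − 0.7628)/0.023103 = 0.048409/0.023103 = 2.095.
p-value = P(Z < 2.095) ≈ 0.9819, so at α = 0.025 we fail to reject H₀.

z = 2.095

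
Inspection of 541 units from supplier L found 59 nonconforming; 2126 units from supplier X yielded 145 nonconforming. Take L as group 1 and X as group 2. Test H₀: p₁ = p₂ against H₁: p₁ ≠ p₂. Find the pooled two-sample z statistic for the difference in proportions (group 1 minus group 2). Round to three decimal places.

p̂₁ = 59/541 = 0.10906, p̂₂ = 145/2126 = 0.06820.
Pooled p̂ = (59+145)/(541+2126) = 204/2667 = 0.07649.
SE = √(p̂(1−p̂)(1/n₁+1/n₂)) = √(0.07649·0.92351·0.0023188) = √(0.000163799) = 0.01280.
z = (0.10906 − 0.06820)/0.01280 = 0.04086/0.01280 = 3.192.

z = 3.192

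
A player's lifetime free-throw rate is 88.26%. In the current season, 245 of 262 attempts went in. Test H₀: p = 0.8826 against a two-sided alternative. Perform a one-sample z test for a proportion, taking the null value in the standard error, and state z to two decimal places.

z = 2.64

p̂ = 245/262 ≈ 0.9351.
SE = √(p₀(1−p₀)/n) = √(0.10362/262) = 0.0199.
z = (0.9351 − 0.8826)/0.0199 = 0.0525/0.0199 = 2.64.
Two-sided p-value ≈ 2·Φ(−2.641) = 0.0083.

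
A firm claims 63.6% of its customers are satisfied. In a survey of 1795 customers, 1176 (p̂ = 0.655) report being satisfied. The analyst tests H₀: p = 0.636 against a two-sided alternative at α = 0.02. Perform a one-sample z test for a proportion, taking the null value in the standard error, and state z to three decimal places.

p̂ = 1176/1795 ≈ 0.6551532.
SE = √(p₀(1−p₀)/n) = √(0.2315/1795) = 0.0113566.
z = (0.6551532 − 0.636)/0.0113566 = 0.0191532/0.0113566 = 1.687.
p-value = 2·P(Z > 1.687) ≈ 0.0917. With α = 0.02, fail to reject H₀.

z = 1.687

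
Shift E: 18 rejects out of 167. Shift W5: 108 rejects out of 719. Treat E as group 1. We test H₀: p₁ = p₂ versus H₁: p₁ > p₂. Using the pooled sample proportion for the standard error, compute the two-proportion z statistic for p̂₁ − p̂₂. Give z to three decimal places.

z = -1.414

p̂₁ = 18/167 ≈ 0.10778, p̂₂ = 108/719 ≈ 0.15021.
Pooled p̂ = (18+108)/(167+719) = 126/886 = 0.14221.
SE = √(0.121988 × 0.00737884) = 0.03000.
z = (0.10778 − 0.15021)/0.03000 = -0.04243/0.03000 = -1.414.
p-value = P(Z > -1.414) ≈ 0.9213.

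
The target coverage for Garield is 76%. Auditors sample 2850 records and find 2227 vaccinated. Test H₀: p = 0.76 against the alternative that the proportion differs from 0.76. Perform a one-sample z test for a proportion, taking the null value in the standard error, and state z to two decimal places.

p̂ = 2227/2850 = 0.781404.
SE = √(p₀(1−p₀)/n) = √(0.1824/2850) = 0.008000.
z = (0.781404 − 0.76)/0.008000 = 0.021404/0.008000 = 2.68.

z = 2.68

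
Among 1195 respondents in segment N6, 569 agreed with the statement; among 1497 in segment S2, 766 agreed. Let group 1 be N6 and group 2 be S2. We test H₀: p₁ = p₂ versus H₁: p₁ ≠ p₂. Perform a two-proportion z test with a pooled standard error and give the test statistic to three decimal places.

z = -1.832

p̂₁ = 569/1195 = 0.47615, p̂₂ = 766/1497 = 0.51169.
Pooled p̂ = (569+766)/(1195+1497) = 1335/2692 = 0.49591.
SE = √(0.249983 × 0.00150482) = 0.01940.
z = (0.47615 − 0.51169)/0.01940 = -0.03554/0.01940 = -1.832.
Two-sided p-value ≈ 2·Φ(−1.832) = 0.0669.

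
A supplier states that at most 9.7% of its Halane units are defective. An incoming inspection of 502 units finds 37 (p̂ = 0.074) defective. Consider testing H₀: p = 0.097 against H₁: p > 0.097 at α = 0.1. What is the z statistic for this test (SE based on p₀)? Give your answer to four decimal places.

p̂ = 37/502 = 0.0737052.
Standard error under H₀: √(0.097×0.903/502) = 0.0132092.
z = (0.0737052 − 0.097)/0.0132092 = -0.0232948/0.0132092 = -1.7635.
p-value = P(Z > -1.764) ≈ 0.9611. With α = 0.1, fail to reject H₀.

z = -1.7635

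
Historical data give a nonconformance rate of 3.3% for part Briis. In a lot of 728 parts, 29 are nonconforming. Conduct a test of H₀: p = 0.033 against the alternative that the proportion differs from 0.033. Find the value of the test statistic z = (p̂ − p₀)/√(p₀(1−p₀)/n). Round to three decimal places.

p̂ = 29/728 ≈ 0.039835.
SE = √(p₀(1−p₀)/n) = √(0.031911/728) = 0.006621.
z = (0.039835 − 0.033)/0.006621 = 0.006835/0.006621 = 1.032.

z = 1.032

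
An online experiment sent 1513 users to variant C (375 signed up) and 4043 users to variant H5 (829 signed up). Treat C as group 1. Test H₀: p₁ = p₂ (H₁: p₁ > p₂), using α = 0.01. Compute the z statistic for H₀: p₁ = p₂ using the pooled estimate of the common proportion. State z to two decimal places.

p̂₁ = 375/1513 ≈ 0.24785, p̂₂ = 829/4043 ≈ 0.20505.
Pooled p̂ = (375+829)/(1513+4043) = 1204/5556 = 0.21670.
SE = √(0.169743 × 0.00090828) = 0.01242.
z = (0.24785 − 0.20505)/0.01242 = 0.04280/0.01242 = 3.45.
p-value = P(Z > 3.447) ≈ 0.0003, so at α = 0.01 we reject H₀.

z = 3.45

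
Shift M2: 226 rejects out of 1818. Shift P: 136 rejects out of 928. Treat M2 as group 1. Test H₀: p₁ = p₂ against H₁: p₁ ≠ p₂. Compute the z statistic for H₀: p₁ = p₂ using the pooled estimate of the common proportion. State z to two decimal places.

p̂₁ = 226/1818 ≈ 0.12431, p̂₂ = 136/928 ≈ 0.14655.
Pooled p̂ = (226+136)/(1818+928) = 362/2746 = 0.13183.
SE = √(0.114449 × 0.00162764) = 0.01365.
z = (0.12431 − 0.14655)/0.01365 = -0.02224/0.01365 = -1.63.

z = -1.63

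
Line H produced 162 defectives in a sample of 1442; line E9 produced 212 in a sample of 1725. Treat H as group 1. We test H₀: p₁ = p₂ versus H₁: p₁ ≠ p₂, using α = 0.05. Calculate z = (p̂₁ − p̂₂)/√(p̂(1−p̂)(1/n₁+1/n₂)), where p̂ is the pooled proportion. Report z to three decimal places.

p̂₁ = 162/1442 = 0.11234, p̂₂ = 212/1725 = 0.12290.
Pooled p̂ = (162+212)/(1442+1725) = 374/3167 = 0.11809.
SE = √(p̂(1−p̂)(1/n₁+1/n₂)) = √(0.11809·0.88191·0.00127319) = √(0.000132599) = 0.01152.
z = (0.11234 − 0.12290)/0.01152 = -0.01056/0.01152 = -0.917.
Two-sided p-value ≈ 2·Φ(−0.917) = 0.3594; since p > α = 0.05, fail to reject H₀.

z = -0.917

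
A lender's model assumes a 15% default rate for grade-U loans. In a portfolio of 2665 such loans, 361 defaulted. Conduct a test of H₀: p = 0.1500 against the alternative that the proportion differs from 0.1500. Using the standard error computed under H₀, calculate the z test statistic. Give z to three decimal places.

z = -2.102

p̂ = 361/2665 = 0.135460.
SE = √(p₀(1−p₀)/n) = √(0.1275/2665) = 0.006917.
z = (0.135460 − 0.15)/0.006917 = -0.014540/0.006917 = -2.102.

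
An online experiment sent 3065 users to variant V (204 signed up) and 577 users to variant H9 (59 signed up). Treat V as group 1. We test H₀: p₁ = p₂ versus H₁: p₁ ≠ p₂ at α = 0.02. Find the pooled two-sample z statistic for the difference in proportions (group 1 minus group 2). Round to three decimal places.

z = -3.039

p̂₁ = 204/3065 = 0.066558, p̂₂ = 59/577 = 0.102253.
Pooled p̂ = (204+59)/(3065+577) = 263/3642 = 0.072213.
SE = √(0.0669983 × 0.00205937) = 0.011746.
z = (0.066558 − 0.102253)/0.011746 = -0.035695/0.011746 = -3.039.
Two-sided p-value ≈ 2·Φ(−3.039) = 0.0024, so at α = 0.02 we reject H₀.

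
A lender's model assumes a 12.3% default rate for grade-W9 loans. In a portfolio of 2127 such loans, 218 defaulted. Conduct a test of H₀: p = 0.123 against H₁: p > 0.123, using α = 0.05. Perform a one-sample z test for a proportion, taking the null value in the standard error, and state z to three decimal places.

z = -2.880

p̂ = 218/2127 ≈ 0.102492.
SE = √(p₀(1−p₀)/n) = √(0.10787/2127) = 0.007121.
z = (0.102492 − 0.123)/0.007121 = -0.020508/0.007121 = -2.880.
p-value = P(Z > -2.880) ≈ 0.9980. With α = 0.05, fail to reject H₀.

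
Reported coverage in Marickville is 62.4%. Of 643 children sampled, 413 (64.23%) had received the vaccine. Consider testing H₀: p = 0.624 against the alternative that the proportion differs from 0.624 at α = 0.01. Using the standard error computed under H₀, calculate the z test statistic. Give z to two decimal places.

z = 0.96

p̂ = 413/643 ≈ 0.6423.
Under H₀, SE = √(0.624·0.376/643) = √(0.00036489) = 0.0191.
z = (0.6423 − 0.624)/0.0191 = 0.0183/0.0191 = 0.96.
p-value = 2·P(Z > 0.958) ≈ 0.3380. With α = 0.01, fail to reject H₀.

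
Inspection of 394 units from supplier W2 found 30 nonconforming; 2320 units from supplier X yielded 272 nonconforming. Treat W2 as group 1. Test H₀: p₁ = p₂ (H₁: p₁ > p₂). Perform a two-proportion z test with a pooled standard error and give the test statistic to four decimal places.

z = -2.3985

p̂₁ = 30/394 = 0.076142, p̂₂ = 272/2320 = 0.117241.
Pooled p̂ = (30+272)/(394+2320) = 302/2714 = 0.111275.
SE = √(p̂(1−p̂)(1/n₁+1/n₂)) = √(0.111275·0.888725·0.00296911) = √(0.000293623) = 0.017135.
z = (0.076142 − 0.117241)/0.017135 = -0.041099/0.017135 = -2.3985.
p-value = P(Z > -2.398) ≈ 0.9918.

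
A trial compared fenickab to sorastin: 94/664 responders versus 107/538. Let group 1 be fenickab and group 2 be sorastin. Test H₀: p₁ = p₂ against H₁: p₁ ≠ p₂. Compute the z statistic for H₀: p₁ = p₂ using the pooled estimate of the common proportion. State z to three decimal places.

z = -2.648

p̂₁ = 94/664 = 0.141566, p̂₂ = 107/538 = 0.198885.
Pooled p̂ = (94+107)/(664+538) = 201/1202 = 0.167221.
SE = √(0.139258 × 0.00336476) = 0.021646.
z = (0.141566 − 0.198885)/0.021646 = -0.057319/0.021646 = -2.648.
p-value = 2·P(Z > 2.648) ≈ 0.0081.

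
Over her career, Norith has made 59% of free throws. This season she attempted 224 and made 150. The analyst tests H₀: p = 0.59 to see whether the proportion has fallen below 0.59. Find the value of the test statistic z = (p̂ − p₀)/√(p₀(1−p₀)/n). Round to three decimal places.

z = 2.424

p̂ = 150/224 = 0.66964.
SE = √(p₀(1−p₀)/n) = √(0.2419/224) = 0.03286.
z = (0.66964 − 0.59)/0.03286 = 0.07964/0.03286 = 2.424.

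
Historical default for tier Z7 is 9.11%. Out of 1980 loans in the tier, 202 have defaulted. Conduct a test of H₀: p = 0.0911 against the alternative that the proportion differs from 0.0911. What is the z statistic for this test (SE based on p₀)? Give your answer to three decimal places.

z = 1.689

p̂ = 202/1980 = 0.102020.
Under H₀, SE = √(0.0911·0.9089/1980) = √(4.18186e-05) = 0.006467.
z = (0.102020 − 0.0911)/0.006467 = 0.010920/0.006467 = 1.689.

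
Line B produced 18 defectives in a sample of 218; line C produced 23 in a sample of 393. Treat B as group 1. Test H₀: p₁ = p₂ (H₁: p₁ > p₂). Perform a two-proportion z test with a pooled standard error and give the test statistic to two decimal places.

z = 1.14

p̂₁ = 18/218 ≈ 0.0826, p̂₂ = 23/393 ≈ 0.0585.
Pooled p̂ = (18+23)/(218+393) = 41/611 = 0.0671.
SE = √(p̂(1−p̂)(1/n₁+1/n₂)) = √(0.0671·0.9329·0.00713169) = √(0.000446446) = 0.0211.
z = (0.0826 − 0.0585)/0.0211 = 0.0241/0.0211 = 1.14.
p-value = P(Z > 1.138) ≈ 0.1276.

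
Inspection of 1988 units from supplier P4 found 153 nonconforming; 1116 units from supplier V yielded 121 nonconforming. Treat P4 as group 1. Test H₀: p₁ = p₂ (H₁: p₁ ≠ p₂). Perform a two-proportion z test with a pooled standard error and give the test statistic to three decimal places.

p̂₁ = 153/1988 ≈ 0.07696, p̂₂ = 121/1116 ≈ 0.10842.
Pooled p̂ = (153+121)/(1988+1116) = 274/3104 = 0.08827.
SE = √(0.080481 × 0.00139908) = 0.01061.
z = (0.07696 − 0.10842)/0.01061 = -0.03146/0.01061 = -2.965.
Two-sided p-value ≈ 2·Φ(−2.965) = 0.0030.

z = -2.965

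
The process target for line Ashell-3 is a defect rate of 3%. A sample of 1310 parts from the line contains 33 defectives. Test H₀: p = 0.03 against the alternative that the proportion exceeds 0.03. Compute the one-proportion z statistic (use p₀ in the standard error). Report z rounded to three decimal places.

p̂ = 33/1310 = 0.025191.
Standard error under H₀: √(0.03×0.97/1310) = 0.004713.
z = (0.025191 − 0.03)/0.004713 = -0.004809/0.004713 = -1.020.
p-value = P(Z > -1.020) ≈ 0.8462.

z = -1.020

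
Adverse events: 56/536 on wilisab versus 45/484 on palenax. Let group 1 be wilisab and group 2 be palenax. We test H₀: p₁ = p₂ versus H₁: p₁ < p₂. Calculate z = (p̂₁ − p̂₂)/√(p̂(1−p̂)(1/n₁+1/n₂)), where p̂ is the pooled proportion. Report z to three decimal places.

z = 0.614

p̂₁ = 56/536 ≈ 0.10448, p̂₂ = 45/484 ≈ 0.09298.
Pooled p̂ = (56+45)/(536+484) = 101/1020 = 0.09902.
SE = √(0.0892147 × 0.00393179) = 0.01873.
z = (0.10448 − 0.09298)/0.01873 = 0.01150/0.01873 = 0.614.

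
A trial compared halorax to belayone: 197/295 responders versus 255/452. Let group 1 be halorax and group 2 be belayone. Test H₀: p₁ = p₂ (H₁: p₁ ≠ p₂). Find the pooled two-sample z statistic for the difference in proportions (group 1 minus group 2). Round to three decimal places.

p̂₁ = 197/295 ≈ 0.667797, p̂₂ = 255/452 ≈ 0.564159.
Pooled p̂ = (197+255)/(295+452) = 452/747 = 0.605087.
SE = √(0.238957 × 0.00560222) = 0.036588.
z = (0.667797 − 0.564159)/0.036588 = 0.103638/0.036588 = 2.833.
p-value = 2·P(Z > 2.833) ≈ 0.0046.

z = 2.833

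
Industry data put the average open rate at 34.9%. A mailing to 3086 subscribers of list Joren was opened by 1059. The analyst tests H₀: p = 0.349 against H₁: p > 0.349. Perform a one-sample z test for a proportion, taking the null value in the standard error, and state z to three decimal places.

z = -0.680

p̂ = 1059/3086 ≈ 0.343163.
Under H₀, SE = √(0.349·0.651/3086) = √(7.36225e-05) = 0.008580.
z = (0.343163 − 0.349)/0.008580 = -0.005837/0.008580 = -0.680.
p-value = P(Z > -0.680) ≈ 0.7518.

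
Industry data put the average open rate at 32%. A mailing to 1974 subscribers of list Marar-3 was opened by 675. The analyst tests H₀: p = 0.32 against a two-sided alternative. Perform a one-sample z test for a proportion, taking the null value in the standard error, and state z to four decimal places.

p̂ = 675/1974 ≈ 0.341945.
Standard error under H₀: √(0.32×0.68/1974) = 0.010499.
z = (0.341945 − 0.32)/0.010499 = 0.021945/0.010499 = 2.0902.
Two-sided p-value ≈ 2·Φ(−2.090) = 0.0366.

z = 2.0902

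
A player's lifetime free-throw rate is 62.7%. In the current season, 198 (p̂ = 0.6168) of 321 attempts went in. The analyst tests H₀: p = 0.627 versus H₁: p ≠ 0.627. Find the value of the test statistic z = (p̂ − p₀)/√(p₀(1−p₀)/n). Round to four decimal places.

p̂ = 198/321 ≈ 0.616822.
SE = √(p₀(1−p₀)/n) = √(0.23387/321) = 0.026992.
z = (0.616822 − 0.627)/0.026992 = -0.010178/0.026992 = -0.3771.

z = -0.3771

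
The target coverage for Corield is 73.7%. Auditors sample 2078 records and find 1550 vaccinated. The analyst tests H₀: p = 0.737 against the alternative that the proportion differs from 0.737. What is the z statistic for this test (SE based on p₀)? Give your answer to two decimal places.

z = 0.92

p̂ = 1550/2078 ≈ 0.7459.
Under H₀, SE = √(0.737·0.263/2078) = √(9.32777e-05) = 0.0097.
z = (0.7459 − 0.737)/0.0097 = 0.0089/0.0097 = 0.92.
p-value = 2·P(Z > 0.922) ≈ 0.3563.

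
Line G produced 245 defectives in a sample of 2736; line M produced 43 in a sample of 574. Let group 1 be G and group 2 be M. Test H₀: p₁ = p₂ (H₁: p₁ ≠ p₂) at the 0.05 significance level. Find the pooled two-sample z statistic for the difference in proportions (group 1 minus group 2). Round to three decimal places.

z = 1.131

p̂₁ = 245/2736 ≈ 0.08955, p̂₂ = 43/574 ≈ 0.07491.
Pooled p̂ = (245+43)/(2736+574) = 288/3310 = 0.08701.
SE = √(0.0794385 × 0.00210766) = 0.01294.
z = (0.08955 − 0.07491)/0.01294 = 0.01464/0.01294 = 1.131.
Two-sided p-value ≈ 2·Φ(−1.131) = 0.2581; since p > α = 0.05, fail to reject H₀.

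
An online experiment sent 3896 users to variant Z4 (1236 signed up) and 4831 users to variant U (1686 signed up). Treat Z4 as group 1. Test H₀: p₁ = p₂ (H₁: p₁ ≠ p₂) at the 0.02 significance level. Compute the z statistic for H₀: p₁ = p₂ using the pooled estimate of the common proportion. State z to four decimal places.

z = -3.1241

p̂₁ = 1236/3896 ≈ 0.3172485, p̂₂ = 1686/4831 ≈ 0.3489961.
Pooled p̂ = (1236+1686)/(3896+4831) = 2922/8727 = 0.3348230.
SE = √(0.222717 × 0.00046367) = 0.0101620.
z = (0.3172485 − 0.3489961)/0.0101620 = -0.0317476/0.0101620 = -3.1241.
Two-sided p-value ≈ 2·Φ(−3.124) = 0.0018, so at α = 0.02 we reject H₀.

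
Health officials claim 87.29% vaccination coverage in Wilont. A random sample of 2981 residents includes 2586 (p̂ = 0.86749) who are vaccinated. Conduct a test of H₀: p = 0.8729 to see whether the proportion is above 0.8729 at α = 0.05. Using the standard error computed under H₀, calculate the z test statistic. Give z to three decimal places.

p̂ = 2586/2981 ≈ 0.867494.
Under H₀, SE = √(0.8729·0.1271/2981) = √(3.72176e-05) = 0.006101.
z = (0.867494 − 0.8729)/0.006101 = -0.005406/0.006101 = -0.886.
p-value = P(Z > -0.886) ≈ 0.8122; since p > α = 0.05, fail to reject H₀.

z = -0.886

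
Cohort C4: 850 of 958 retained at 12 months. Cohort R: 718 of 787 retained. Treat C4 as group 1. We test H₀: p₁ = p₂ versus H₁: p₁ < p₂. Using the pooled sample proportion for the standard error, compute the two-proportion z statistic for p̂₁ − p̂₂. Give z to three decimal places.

p̂₁ = 850/958 = 0.887265, p̂₂ = 718/787 = 0.912325.
Pooled p̂ = (850+718)/(958+787) = 1568/1745 = 0.898567.
SE = √(p̂(1−p̂)(1/n₁+1/n₂)) = √(0.898567·0.101433·0.00231449) = √(0.000210952) = 0.014524.
z = (0.887265 − 0.912325)/0.014524 = -0.025060/0.014524 = -1.725.

z = -1.725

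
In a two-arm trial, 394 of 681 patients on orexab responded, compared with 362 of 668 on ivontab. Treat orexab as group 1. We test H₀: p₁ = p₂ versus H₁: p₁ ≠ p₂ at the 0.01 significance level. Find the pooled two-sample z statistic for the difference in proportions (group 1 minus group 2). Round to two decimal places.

z = 1.36

p̂₁ = 394/681 ≈ 0.5786, p̂₂ = 362/668 ≈ 0.5419.
Pooled p̂ = (394+362)/(681+668) = 756/1349 = 0.5604.
SE = √(0.24635 × 0.00296543) = 0.0270.
z = (0.5786 − 0.5419)/0.0270 = 0.0367/0.0270 = 1.36.
p-value = 2·P(Z > 1.356) ≈ 0.1752, so at α = 0.01 we fail to reject H₀.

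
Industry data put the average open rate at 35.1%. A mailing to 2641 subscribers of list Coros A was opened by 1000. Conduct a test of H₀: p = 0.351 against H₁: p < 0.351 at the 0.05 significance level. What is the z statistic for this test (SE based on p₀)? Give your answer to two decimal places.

z = 2.98

p̂ = 1000/2641 = 0.37864.
SE = √(p₀(1−p₀)/n) = √(0.2278/2641) = 0.00929.
z = (0.37864 − 0.351)/0.00929 = 0.02764/0.00929 = 2.98.
p-value = P(Z < 2.977) ≈ 0.9985. With α = 0.05, fail to reject H₀.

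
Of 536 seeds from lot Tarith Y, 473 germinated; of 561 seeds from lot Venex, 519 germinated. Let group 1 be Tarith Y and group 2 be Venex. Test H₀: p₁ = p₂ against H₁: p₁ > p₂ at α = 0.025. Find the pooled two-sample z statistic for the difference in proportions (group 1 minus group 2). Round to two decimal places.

z = -2.40

p̂₁ = 473/536 ≈ 0.88246, p̂₂ = 519/561 ≈ 0.92513.
Pooled p̂ = (473+519)/(536+561) = 992/1097 = 0.90428.
SE = √(0.0865541 × 0.0036482) = 0.01777.
z = (0.88246 − 0.92513)/0.01777 = -0.04267/0.01777 = -2.40.
p-value = P(Z > -2.401) ≈ 0.9918, so at α = 0.025 we fail to reject H₀.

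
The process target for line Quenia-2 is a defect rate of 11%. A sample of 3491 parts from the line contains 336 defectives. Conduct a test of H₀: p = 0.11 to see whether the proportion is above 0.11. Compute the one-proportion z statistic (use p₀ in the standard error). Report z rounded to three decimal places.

p̂ = 336/3491 = 0.096247.
Under H₀, SE = √(0.11·0.89/3491) = √(2.80435e-05) = 0.005296.
z = (0.096247 − 0.11)/0.005296 = -0.013753/0.005296 = -2.597.

z = -2.597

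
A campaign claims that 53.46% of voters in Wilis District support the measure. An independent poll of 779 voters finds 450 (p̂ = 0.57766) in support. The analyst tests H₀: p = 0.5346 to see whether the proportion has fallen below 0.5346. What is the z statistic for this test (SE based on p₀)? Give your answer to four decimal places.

z = 2.4096

p̂ = 450/779 = 0.5776637.
Standard error under H₀: √(0.5346×0.4654/779) = 0.0178714.
z = (0.5776637 − 0.5346)/0.0178714 = 0.0430637/0.0178714 = 2.4096.
p-value = P(Z < 2.410) ≈ 0.9920.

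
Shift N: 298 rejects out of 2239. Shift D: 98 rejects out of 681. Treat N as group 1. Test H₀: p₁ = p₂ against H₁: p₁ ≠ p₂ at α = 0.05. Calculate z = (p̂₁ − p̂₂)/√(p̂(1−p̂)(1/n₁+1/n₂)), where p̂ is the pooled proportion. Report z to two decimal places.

z = -0.72

p̂₁ = 298/2239 = 0.1331, p̂₂ = 98/681 = 0.1439.
Pooled p̂ = (298+98)/(2239+681) = 396/2920 = 0.1356.
SE = √(0.117225 × 0.00191506) = 0.0150.
z = (0.1331 − 0.1439)/0.0150 = -0.0108/0.0150 = -0.72.
Two-sided p-value ≈ 2·Φ(−0.722) = 0.4706; since p > α = 0.05, fail to reject H₀.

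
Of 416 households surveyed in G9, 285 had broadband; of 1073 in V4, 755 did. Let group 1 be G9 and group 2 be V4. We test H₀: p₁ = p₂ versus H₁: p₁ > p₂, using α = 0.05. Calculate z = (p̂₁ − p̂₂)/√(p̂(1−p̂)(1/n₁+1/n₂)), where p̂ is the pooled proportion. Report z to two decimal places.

z = -0.70

p̂₁ = 285/416 ≈ 0.6851, p̂₂ = 755/1073 ≈ 0.7036.
Pooled p̂ = (285+755)/(416+1073) = 1040/1489 = 0.6985.
SE = √(0.210615 × 0.00333581) = 0.0265.
z = (0.6851 − 0.7036)/0.0265 = -0.0185/0.0265 = -0.70.
p-value = P(Z > -0.699) ≈ 0.7579; since p > α = 0.05, fail to reject H₀.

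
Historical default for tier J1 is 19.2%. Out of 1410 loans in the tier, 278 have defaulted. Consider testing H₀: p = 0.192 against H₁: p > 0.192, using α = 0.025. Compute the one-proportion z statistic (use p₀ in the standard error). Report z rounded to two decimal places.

p̂ = 278/1410 = 0.19716.
Standard error under H₀: √(0.192×0.808/1410) = 0.01049.
z = (0.19716 − 0.192)/0.01049 = 0.00516/0.01049 = 0.49.
p-value = P(Z > 0.492) ≈ 0.3113; since p > α = 0.025, fail to reject H₀.

z = 0.49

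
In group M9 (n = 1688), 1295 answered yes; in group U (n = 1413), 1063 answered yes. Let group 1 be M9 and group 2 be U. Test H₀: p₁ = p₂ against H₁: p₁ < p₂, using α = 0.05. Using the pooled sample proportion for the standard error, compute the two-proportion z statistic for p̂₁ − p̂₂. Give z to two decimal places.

p̂₁ = 1295/1688 ≈ 0.7672, p̂₂ = 1063/1413 ≈ 0.7523.
Pooled p̂ = (1295+1063)/(1688+1413) = 2358/3101 = 0.7604.
SE = √(p̂(1−p̂)(1/n₁+1/n₂)) = √(0.7604·0.2396·0.00130013) = √(0.000236873) = 0.0154.
z = (0.7672 − 0.7523)/0.0154 = 0.0149/0.0154 = 0.97.
p-value = P(Z < 0.967) ≈ 0.8332. With α = 0.05, fail to reject H₀.

z = 0.97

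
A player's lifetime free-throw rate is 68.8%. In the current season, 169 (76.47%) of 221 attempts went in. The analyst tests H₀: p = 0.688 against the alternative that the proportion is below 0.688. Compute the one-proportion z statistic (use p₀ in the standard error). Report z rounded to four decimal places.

z = 2.4612

p̂ = 169/221 ≈ 0.764706.
Under H₀, SE = √(0.688·0.312/221) = √(0.000971294) = 0.031166.
z = (0.764706 − 0.688)/0.031166 = 0.076706/0.031166 = 2.4612.
p-value = P(Z < 2.461) ≈ 0.9931.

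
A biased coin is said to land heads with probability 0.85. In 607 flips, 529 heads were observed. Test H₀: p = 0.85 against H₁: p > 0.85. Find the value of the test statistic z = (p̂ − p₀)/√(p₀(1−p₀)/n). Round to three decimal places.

z = 1.483

p̂ = 529/607 = 0.871499.
Under H₀, SE = √(0.85·0.15/607) = √(0.000210049) = 0.014493.
z = (0.871499 − 0.85)/0.014493 = 0.021499/0.014493 = 1.483.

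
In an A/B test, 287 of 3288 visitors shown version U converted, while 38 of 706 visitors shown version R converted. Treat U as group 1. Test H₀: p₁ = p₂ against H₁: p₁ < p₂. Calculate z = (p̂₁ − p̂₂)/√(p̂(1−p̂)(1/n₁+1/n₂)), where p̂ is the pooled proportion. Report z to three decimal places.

p̂₁ = 287/3288 ≈ 0.08729, p̂₂ = 38/706 ≈ 0.05382.
Pooled p̂ = (287+38)/(3288+706) = 325/3994 = 0.08137.
SE = √(0.0747506 × 0.00172057) = 0.01134.
z = (0.08729 − 0.05382)/0.01134 = 0.03347/0.01134 = 2.951.
p-value = P(Z < 2.951) ≈ 0.9984.

z = 2.951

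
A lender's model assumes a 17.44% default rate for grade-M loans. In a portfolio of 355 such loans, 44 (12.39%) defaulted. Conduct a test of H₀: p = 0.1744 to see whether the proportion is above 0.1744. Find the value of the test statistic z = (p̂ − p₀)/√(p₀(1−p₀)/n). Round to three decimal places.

p̂ = 44/355 = 0.12394.
Under H₀, SE = √(0.1744·0.8256/355) = √(0.000405591) = 0.02014.
z = (0.12394 − 0.1744)/0.02014 = -0.05046/0.02014 = -2.505.

z = -2.505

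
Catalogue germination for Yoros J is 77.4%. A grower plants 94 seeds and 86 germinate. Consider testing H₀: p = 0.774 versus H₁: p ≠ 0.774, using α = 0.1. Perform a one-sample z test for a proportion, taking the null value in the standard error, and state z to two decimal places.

p̂ = 86/94 ≈ 0.9149.
Under H₀, SE = √(0.774·0.226/94) = √(0.00186089) = 0.0431.
z = (0.9149 − 0.774)/0.0431 = 0.1409/0.0431 = 3.27.
Two-sided p-value ≈ 2·Φ(−3.266) = 0.0011, so at α = 0.1 we reject H₀.

z = 3.27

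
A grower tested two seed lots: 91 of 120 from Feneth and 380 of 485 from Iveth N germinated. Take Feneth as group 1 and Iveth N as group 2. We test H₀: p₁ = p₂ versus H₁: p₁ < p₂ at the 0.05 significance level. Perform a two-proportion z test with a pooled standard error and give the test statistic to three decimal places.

z = -0.595

p̂₁ = 91/120 ≈ 0.75833, p̂₂ = 380/485 ≈ 0.78351.
Pooled p̂ = (91+380)/(120+485) = 471/605 = 0.77851.
SE = √(p̂(1−p̂)(1/n₁+1/n₂)) = √(0.77851·0.22149·0.0103952) = √(0.00179245) = 0.04234.
z = (0.75833 − 0.78351)/0.04234 = -0.02518/0.04234 = -0.595.
p-value = P(Z < -0.595) ≈ 0.2761, so at α = 0.05 we fail to reject H₀.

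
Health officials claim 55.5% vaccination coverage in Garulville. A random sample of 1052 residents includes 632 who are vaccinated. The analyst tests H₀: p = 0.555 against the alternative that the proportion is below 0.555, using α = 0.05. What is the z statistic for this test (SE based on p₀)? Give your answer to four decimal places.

z = 2.9866

p̂ = 632/1052 = 0.600760.
Standard error under H₀: √(0.555×0.445/1052) = 0.015322.
z = (0.600760 − 0.555)/0.015322 = 0.045760/0.015322 = 2.9866.
p-value = P(Z < 2.987) ≈ 0.9986; since p > α = 0.05, fail to reject H₀.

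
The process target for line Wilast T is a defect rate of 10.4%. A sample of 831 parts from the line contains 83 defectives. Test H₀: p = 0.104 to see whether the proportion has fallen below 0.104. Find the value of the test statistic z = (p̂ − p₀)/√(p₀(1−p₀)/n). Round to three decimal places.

z = -0.389

p̂ = 83/831 = 0.09988.
SE = √(p₀(1−p₀)/n) = √(0.093184/831) = 0.01059.
z = (0.09988 − 0.104)/0.01059 = -0.00412/0.01059 = -0.389.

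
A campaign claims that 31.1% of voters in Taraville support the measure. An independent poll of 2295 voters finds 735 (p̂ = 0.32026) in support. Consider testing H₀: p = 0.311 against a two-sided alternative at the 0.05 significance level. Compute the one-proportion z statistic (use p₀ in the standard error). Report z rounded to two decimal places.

z = 0.96

p̂ = 735/2295 = 0.3203.
Standard error under H₀: √(0.311×0.689/2295) = 0.0097.
z = (0.3203 − 0.311)/0.0097 = 0.0093/0.0097 = 0.96.
Two-sided p-value ≈ 2·Φ(−0.958) = 0.3378; since p > α = 0.05, fail to reject H₀.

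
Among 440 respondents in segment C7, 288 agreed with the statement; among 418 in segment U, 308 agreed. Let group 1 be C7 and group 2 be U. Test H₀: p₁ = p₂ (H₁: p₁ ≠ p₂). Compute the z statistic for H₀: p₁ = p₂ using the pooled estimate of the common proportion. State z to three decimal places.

p̂₁ = 288/440 ≈ 0.65455, p̂₂ = 308/418 ≈ 0.73684.
Pooled p̂ = (288+308)/(440+418) = 596/858 = 0.69464.
SE = √(0.212116 × 0.00466507) = 0.03146.
z = (0.65455 − 0.73684)/0.03146 = -0.08229/0.03146 = -2.616.

z = -2.616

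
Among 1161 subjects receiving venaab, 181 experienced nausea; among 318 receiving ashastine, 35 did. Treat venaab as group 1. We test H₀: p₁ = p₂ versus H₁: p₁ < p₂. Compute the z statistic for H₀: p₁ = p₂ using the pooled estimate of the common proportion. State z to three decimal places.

z = 2.051

p̂₁ = 181/1161 = 0.15590, p̂₂ = 35/318 = 0.11006.
Pooled p̂ = (181+35)/(1161+318) = 216/1479 = 0.14604.
SE = √(0.124716 × 0.00400598) = 0.02235.
z = (0.15590 − 0.11006)/0.02235 = 0.04584/0.02235 = 2.051.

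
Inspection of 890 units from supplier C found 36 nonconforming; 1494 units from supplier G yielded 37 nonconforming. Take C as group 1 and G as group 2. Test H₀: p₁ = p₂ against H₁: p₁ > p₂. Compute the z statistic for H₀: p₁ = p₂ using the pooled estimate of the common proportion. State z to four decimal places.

z = 2.1499

p̂₁ = 36/890 = 0.0404494, p̂₂ = 37/1494 = 0.0247657.
Pooled p̂ = (36+37)/(890+1494) = 73/2384 = 0.0306208.
SE = √(0.0296832 × 0.00179294) = 0.0072952.
z = (0.0404494 − 0.0247657)/0.0072952 = 0.0156837/0.0072952 = 2.1499.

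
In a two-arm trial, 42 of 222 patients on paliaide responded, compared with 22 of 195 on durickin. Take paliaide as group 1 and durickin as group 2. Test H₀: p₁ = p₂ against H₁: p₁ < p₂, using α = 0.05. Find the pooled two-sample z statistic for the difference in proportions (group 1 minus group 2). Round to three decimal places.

z = 2.159

p̂₁ = 42/222 ≈ 0.18919, p̂₂ = 22/195 ≈ 0.11282.
Pooled p̂ = (42+22)/(222+195) = 64/417 = 0.15348.
SE = √(p̂(1−p̂)(1/n₁+1/n₂)) = √(0.15348·0.84652·0.00963271) = √(0.0012515) = 0.03538.
z = (0.18919 − 0.11282)/0.03538 = 0.07637/0.03538 = 2.159.
p-value = P(Z < 2.159) ≈ 0.9846; since p > α = 0.05, fail to reject H₀.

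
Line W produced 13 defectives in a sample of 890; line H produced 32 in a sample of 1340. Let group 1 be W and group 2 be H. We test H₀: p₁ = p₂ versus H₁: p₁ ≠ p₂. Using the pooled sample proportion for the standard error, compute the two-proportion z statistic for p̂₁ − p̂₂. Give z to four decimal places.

p̂₁ = 13/890 ≈ 0.0146067, p̂₂ = 32/1340 ≈ 0.0238806.
Pooled p̂ = (13+32)/(890+1340) = 45/2230 = 0.0201794.
SE = √(p̂(1−p̂)(1/n₁+1/n₂)) = √(0.0201794·0.9798206·0.00186986) = √(3.69713e-05) = 0.0060804.
z = (0.0146067 − 0.0238806)/0.0060804 = -0.0092739/0.0060804 = -1.5252.

z = -1.5252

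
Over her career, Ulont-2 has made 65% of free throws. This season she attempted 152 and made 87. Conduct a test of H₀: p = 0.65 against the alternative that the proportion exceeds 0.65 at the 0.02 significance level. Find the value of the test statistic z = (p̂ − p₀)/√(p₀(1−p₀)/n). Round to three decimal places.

z = -2.007

p̂ = 87/152 ≈ 0.572368.
SE = √(p₀(1−p₀)/n) = √(0.2275/152) = 0.038687.
z = (0.572368 − 0.65)/0.038687 = -0.077632/0.038687 = -2.007.
p-value = P(Z > -2.007) ≈ 0.9776, so at α = 0.02 we fail to reject H₀.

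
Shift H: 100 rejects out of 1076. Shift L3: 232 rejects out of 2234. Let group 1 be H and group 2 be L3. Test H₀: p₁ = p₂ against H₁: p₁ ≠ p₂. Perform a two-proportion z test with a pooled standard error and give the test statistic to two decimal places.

p̂₁ = 100/1076 ≈ 0.0929, p̂₂ = 232/2234 ≈ 0.1038.
Pooled p̂ = (100+232)/(1076+2234) = 332/3310 = 0.1003.
SE = √(p̂(1−p̂)(1/n₁+1/n₂)) = √(0.1003·0.8997·0.001377) = √(0.000124262) = 0.0111.
z = (0.0929 − 0.1038)/0.0111 = -0.0109/0.0111 = -0.98.
Two-sided p-value ≈ 2·Φ(−0.979) = 0.3276.

z = -0.98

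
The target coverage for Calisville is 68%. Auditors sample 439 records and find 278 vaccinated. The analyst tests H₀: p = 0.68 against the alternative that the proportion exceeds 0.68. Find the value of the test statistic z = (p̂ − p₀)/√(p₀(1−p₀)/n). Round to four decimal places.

p̂ = 278/439 ≈ 0.633257.
Under H₀, SE = √(0.68·0.32/439) = √(0.000495672) = 0.022264.
z = (0.633257 − 0.68)/0.022264 = -0.046743/0.022264 = -2.0995.
p-value = P(Z > -2.099) ≈ 0.9821.

z = -2.0995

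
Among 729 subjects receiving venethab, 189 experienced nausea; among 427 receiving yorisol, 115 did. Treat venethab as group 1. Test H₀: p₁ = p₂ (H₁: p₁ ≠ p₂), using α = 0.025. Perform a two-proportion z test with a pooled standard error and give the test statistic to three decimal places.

z = -0.375

p̂₁ = 189/729 ≈ 0.25926, p̂₂ = 115/427 ≈ 0.26932.
Pooled p̂ = (189+115)/(729+427) = 304/1156 = 0.26298.
SE = √(p̂(1−p̂)(1/n₁+1/n₂)) = √(0.26298·0.73702·0.00371366) = √(0.00071978) = 0.02683.
z = (0.25926 − 0.26932)/0.02683 = -0.01006/0.02683 = -0.375.
Two-sided p-value ≈ 2·Φ(−0.375) = 0.7076. With α = 0.025, fail to reject H₀.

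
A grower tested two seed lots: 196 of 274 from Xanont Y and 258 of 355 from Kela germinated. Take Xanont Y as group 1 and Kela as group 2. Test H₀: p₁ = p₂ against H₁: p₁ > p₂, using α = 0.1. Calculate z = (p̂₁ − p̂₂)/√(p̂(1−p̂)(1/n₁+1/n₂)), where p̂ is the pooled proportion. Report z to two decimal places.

p̂₁ = 196/274 = 0.7153, p̂₂ = 258/355 = 0.7268.
Pooled p̂ = (196+258)/(274+355) = 454/629 = 0.7218.
SE = √(p̂(1−p̂)(1/n₁+1/n₂)) = √(0.7218·0.2782·0.00646654) = √(0.00129857) = 0.0360.
z = (0.7153 − 0.7268)/0.0360 = -0.0115/0.0360 = -0.32.
p-value = P(Z > -0.317) ≈ 0.6245. With α = 0.1, fail to reject H₀.

z = -0.32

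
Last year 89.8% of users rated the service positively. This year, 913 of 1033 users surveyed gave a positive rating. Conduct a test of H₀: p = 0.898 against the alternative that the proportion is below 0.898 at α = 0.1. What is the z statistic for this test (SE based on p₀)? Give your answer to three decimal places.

p̂ = 913/1033 = 0.88383.
Under H₀, SE = √(0.898·0.102/1033) = √(8.86699e-05) = 0.00942.
z = (0.88383 − 0.898)/0.00942 = -0.01417/0.00942 = -1.504.
p-value = P(Z < -1.504) ≈ 0.0662. With α = 0.1, reject H₀.

z = -1.504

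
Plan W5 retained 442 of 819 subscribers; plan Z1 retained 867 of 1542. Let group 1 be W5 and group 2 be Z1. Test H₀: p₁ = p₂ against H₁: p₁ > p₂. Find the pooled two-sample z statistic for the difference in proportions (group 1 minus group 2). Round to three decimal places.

p̂₁ = 442/819 = 0.539683, p̂₂ = 867/1542 = 0.562257.
Pooled p̂ = (442+867)/(819+1542) = 1309/2361 = 0.554426.
SE = √(p̂(1−p̂)(1/n₁+1/n₂)) = √(0.554426·0.445574·0.00186951) = √(0.00046184) = 0.021490.
z = (0.539683 − 0.562257)/0.021490 = -0.022574/0.021490 = -1.050.

z = -1.050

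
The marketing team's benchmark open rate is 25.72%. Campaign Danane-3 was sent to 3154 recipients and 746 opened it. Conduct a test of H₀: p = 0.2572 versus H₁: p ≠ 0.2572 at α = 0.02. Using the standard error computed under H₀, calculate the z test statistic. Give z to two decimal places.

p̂ = 746/3154 = 0.23653.
Under H₀, SE = √(0.2572·0.7428/3154) = √(6.05733e-05) = 0.00778.
z = (0.23653 − 0.2572)/0.00778 = -0.02067/0.00778 = -2.66.
Two-sided p-value ≈ 2·Φ(−2.656) = 0.0079; since p < α = 0.02, reject H₀.

z = -2.66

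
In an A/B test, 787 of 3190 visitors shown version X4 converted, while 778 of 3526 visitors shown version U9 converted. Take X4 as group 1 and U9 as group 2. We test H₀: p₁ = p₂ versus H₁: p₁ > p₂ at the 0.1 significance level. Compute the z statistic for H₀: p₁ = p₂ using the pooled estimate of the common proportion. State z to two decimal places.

p̂₁ = 787/3190 = 0.24671, p̂₂ = 778/3526 = 0.22065.
Pooled p̂ = (787+778)/(3190+3526) = 1565/6716 = 0.23303.
SE = √(0.178725 × 0.000597087) = 0.01033.
z = (0.24671 − 0.22065)/0.01033 = 0.02606/0.01033 = 2.52.
p-value = P(Z > 2.523) ≈ 0.0058, so at α = 0.1 we reject H₀.

z = 2.52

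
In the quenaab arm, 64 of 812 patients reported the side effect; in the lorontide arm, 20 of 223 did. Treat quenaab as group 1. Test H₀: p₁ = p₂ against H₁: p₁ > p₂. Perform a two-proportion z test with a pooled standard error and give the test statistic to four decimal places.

p̂₁ = 64/812 ≈ 0.078818, p̂₂ = 20/223 ≈ 0.089686.
Pooled p̂ = (64+20)/(812+223) = 84/1035 = 0.081159.
SE = √(0.0745726 × 0.00571583) = 0.020646.
z = (0.078818 − 0.089686)/0.020646 = -0.010868/0.020646 = -0.5264.

z = -0.5264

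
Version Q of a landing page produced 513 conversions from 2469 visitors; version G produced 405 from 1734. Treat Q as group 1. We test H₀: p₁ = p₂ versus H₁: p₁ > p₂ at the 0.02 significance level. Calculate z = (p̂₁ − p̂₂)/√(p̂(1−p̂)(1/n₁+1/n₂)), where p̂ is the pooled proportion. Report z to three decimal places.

z = -1.992

p̂₁ = 513/2469 = 0.207776, p̂₂ = 405/1734 = 0.233564.
Pooled p̂ = (513+405)/(2469+1734) = 918/4203 = 0.218415.
SE = √(0.17071 × 0.000981724) = 0.012946.
z = (0.207776 − 0.233564)/0.012946 = -0.025788/0.012946 = -1.992.
p-value = P(Z > -1.992) ≈ 0.9768; since p > α = 0.02, fail to reject H₀.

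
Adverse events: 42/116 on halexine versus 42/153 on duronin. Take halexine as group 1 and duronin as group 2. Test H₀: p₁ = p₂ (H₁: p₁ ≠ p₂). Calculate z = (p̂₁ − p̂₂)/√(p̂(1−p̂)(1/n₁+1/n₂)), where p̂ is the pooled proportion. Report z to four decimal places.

z = 1.5347

p̂₁ = 42/116 = 0.362069, p̂₂ = 42/153 = 0.274510.
Pooled p̂ = (42+42)/(116+153) = 84/269 = 0.312268.
SE = √(0.214757 × 0.0151566) = 0.057052.
z = (0.362069 − 0.274510)/0.057052 = 0.087559/0.057052 = 1.5347.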